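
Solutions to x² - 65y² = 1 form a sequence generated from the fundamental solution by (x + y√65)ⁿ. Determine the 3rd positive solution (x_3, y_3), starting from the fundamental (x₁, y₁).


Step 1: Find the fundamental solution (x₁, y₁) of x² - 65y² = 1.
  Expand √65 as a continued fraction. a₀ = ⌊√65⌋ = 8; iterate m_{k+1} = d_k·a_k − m_k, d_{k+1} = (65 − m_{k+1}²)/d_k, a_{k+1} = ⌊(a₀ + m_{k+1})/d_{k+1}⌋ (starting m₀ = 0, d₀ = 1), with convergents p_k = a_k·p_{k-1} + p_{k-2}, q_k = a_k·q_{k-1} + q_{k-2} (p₋₁ = 1, q₋₁ = 0):
  k = 0: a₀ = 8; p₀/q₀ = 8/1; p₀² − 65·q₀² = 64 − 65 = -1.
  k = 1: m = 8, d = 1, a = ⌊(8 + 8)/1⌋ = 16; p/q = (16·8 + 1)/(16·1 + 0) = 129/16; p² − 65·q² = 16641 − 16640 = 1.
  The first convergent with p² − 65·q² = 1 gives the fundamental solution (x₁, y₁) = (129, 16).
Step 2: Apply the recurrence (x_{n+1}, y_{n+1}) = (x₁x_n + 65y₁y_n, x₁y_n + y₁x_n) repeatedly.
  From (x_1, y_1) = (129, 16): x_2 = 129·129 + 65·16·16 = 33281; y_2 = 129·16 + 16·129 = 4128.
  From (x_2, y_2) = (33281, 4128): x_3 = 129·33281 + 65·16·4128 = 8586369; y_3 = 129·4128 + 16·33281 = 1065008.
Step 3: Verify x_3² - 65·y_3² = 73725732604161 - 73725732604160 = 1 (should be 1). ✓

(x_1, y_1) = (129, 16); (x_3, y_3) = (8586369, 1065008).


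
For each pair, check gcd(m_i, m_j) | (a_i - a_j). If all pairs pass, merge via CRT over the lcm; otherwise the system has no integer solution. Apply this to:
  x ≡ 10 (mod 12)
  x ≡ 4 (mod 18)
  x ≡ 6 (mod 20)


Moduli 12, 18, 20 are not pairwise coprime, so CRT works modulo lcm(m_i) when all pairwise compatibility conditions hold.
Pairwise compatibility: gcd(m_i, m_j) must divide a_i - a_j for every pair.
Merge one congruence at a time:
  Start: x ≡ 10 (mod 12).
  Combine with x ≡ 4 (mod 18): gcd(12, 18) = 6; 4 - 10 = -6, which IS divisible by 6, so compatible.
    Write x = 10 + 12·t and substitute into x ≡ 4 (mod 18): 12·t ≡ 4 − 10 = -6 (mod 18).
    Divide the congruence (and modulus) by g = 6: 2·t ≡ -1 (mod 3).
    Reduce coefficients mod 3: 2·t ≡ 2 (mod 3).
    The inverse of 2 mod 3 is 2 (since 2·2 = 4 = 1·3 + 1), so t ≡ 2·2 = 4 ≡ 1 (mod 3).
    Then x = 10 + 12·1 = 22, valid modulo lcm(12, 18) = 36: x ≡ 22 (mod 36).
  Combine with x ≡ 6 (mod 20): gcd(36, 20) = 4; 6 - 22 = -16, which IS divisible by 4, so compatible.
    Write x = 22 + 36·t and substitute into x ≡ 6 (mod 20): 36·t ≡ 6 − 22 = -16 (mod 20).
    Divide the congruence (and modulus) by g = 4: 9·t ≡ -4 (mod 5).
    Reduce coefficients mod 5: 4·t ≡ 1 (mod 5).
    The inverse of 4 mod 5 is 4 (since 4·4 = 16 = 3·5 + 1), so t ≡ 4·1 = 4 ≡ 4 (mod 5).
    Then x = 22 + 36·4 = 166, valid modulo lcm(36, 20) = 180: x ≡ 166 (mod 180).
Verify: 166 mod 12 = 10, 166 mod 18 = 4, 166 mod 20 = 6.

x ≡ 166 (mod 180).


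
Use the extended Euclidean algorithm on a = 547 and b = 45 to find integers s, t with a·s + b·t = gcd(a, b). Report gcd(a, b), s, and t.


Euclidean algorithm on (547, 45) — divide until remainder is 0:
  547 = 12 · 45 + 7
  45 = 6 · 7 + 3
  7 = 2 · 3 + 1
  3 = 3 · 1 + 0
gcd(547, 45) = 1.
Track Bezout coefficients alongside the remainders: start with r₀ = 547 = a·1 + b·0 (s = 1, t = 0) and r₁ = 45 = a·0 + b·1 (s = 0, t = 1); each new remainder r_{k+1} = r_{k-1} − q_k·r_k inherits s_{k+1} = s_{k-1} − q_k·s_k, t_{k+1} = t_{k-1} − q_k·t_k, so r_k = a·s_k + b·t_k at every step:
  q = 12: r = 7, s = 1 − 12·0 = 1, t = 0 − 12·1 = -12  (check: 547·1 + 45·(-12) = 7)
  q = 6: r = 3, s = 0 − 6·1 = -6, t = 1 − 6·(-12) = 73  (check: 547·(-6) + 45·73 = 3)
  q = 2: r = 1, s = 1 − 2·(-6) = 13, t = -12 − 2·73 = -158  (check: 547·13 + 45·(-158) = 1)
The row with r = 1 (the gcd) gives the Bezout coefficients s = 13, t = -158.
Result: 547 · (13) + 45 · (-158) = 1.

gcd(547, 45) = 1; s = 13, t = -158 (check: 547·13 + 45·(-158) = 1).


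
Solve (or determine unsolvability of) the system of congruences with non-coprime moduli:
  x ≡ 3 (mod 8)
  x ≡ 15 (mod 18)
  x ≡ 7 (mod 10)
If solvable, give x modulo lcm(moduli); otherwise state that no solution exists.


Moduli 8, 18, 10 are not pairwise coprime, so CRT works modulo lcm(m_i) when all pairwise compatibility conditions hold.
Pairwise compatibility: gcd(m_i, m_j) must divide a_i - a_j for every pair.
Merge one congruence at a time:
  Start: x ≡ 3 (mod 8).
  Combine with x ≡ 15 (mod 18): gcd(8, 18) = 2; 15 - 3 = 12, which IS divisible by 2, so compatible.
    Write x = 3 + 8·t and substitute into x ≡ 15 (mod 18): 8·t ≡ 15 − 3 = 12 (mod 18).
    Divide the congruence (and modulus) by g = 2: 4·t ≡ 6 (mod 9).
    The inverse of 4 mod 9 is 7 (since 4·7 = 28 = 3·9 + 1), so t ≡ 7·6 = 42 ≡ 6 (mod 9).
    Then x = 3 + 8·6 = 51, valid modulo lcm(8, 18) = 72: x ≡ 51 (mod 72).
  Combine with x ≡ 7 (mod 10): gcd(72, 10) = 2; 7 - 51 = -44, which IS divisible by 2, so compatible.
    Write x = 51 + 72·t and substitute into x ≡ 7 (mod 10): 72·t ≡ 7 − 51 = -44 (mod 10).
    Divide the congruence (and modulus) by g = 2: 36·t ≡ -22 (mod 5).
    Reduce coefficients mod 5: 1·t ≡ 3 (mod 5).
    So t ≡ 3 (mod 5).
    Then x = 51 + 72·3 = 267, valid modulo lcm(72, 10) = 360: x ≡ 267 (mod 360).
Verify: 267 mod 8 = 3, 267 mod 18 = 15, 267 mod 10 = 7.

x ≡ 267 (mod 360).


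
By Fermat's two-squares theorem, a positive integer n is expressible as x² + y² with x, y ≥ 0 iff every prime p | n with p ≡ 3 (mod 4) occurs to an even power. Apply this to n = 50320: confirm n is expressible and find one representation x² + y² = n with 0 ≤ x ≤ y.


Step 1: Factor n = 50320 = 2^4 · 5 · 17 · 37.
Step 2: Check the mod-4 condition on each prime factor: 2 = 2 (special); 5 ≡ 1 (mod 4), exponent 1; 17 ≡ 1 (mod 4), exponent 1; 37 ≡ 1 (mod 4), exponent 1.
All primes ≡ 3 (mod 4) appear to even exponent (or don't appear), so by the two-squares theorem n IS expressible as a sum of two squares.
Step 3: Build a representation. Group n = k² · m with k = 4 and m = 5 · 17 · 37 = 3145 (a product of primes ≡ 1 (mod 4)); a representation of m scales to one of n via (k·x)² + (k·y)² = k²(x² + y²). Each prime p ≡ 1 (mod 4) is itself a sum of two squares; find a² by testing p − a² for a perfect square:
  5: 5 − 1² = 4 = 2² ⇒ 5 = 1² + 2².
  17: 17 − 1² = 16 = 4² ⇒ 17 = 1² + 4².
  37: 37 − 1² = 36 = 6² ⇒ 37 = 1² + 6².
  Combine using the Brahmagupta–Fibonacci identity (a² + b²)(c² + d²) = (ac − bd)² + (ad + bc)² = (ac + bd)² + (ad − bc)²:
  5 · 17 = 85: from (1² + 2²)(1² + 4²), take (1·1 − 2·4, 1·4 + 2·1) = (1 − 8, 4 + 2) = (-7, 6); dropping signs (only squares matter) gives (7, 6); check 7² + 6² = 49 + 36 = 85 ✓.
  85 · 37 = 3145: from (7² + 6²)(1² + 6²), take (7·1 − 6·6, 7·6 + 6·1) = (7 − 36, 42 + 6) = (-29, 48); dropping signs (only squares matter) gives (29, 48); check 29² + 48² = 841 + 2304 = 3145 ✓.
  Scale by k = 4: (4·29, 4·48) = (116, 192).
Step 4: Order so x ≤ y and verify: 116² + 192² = 13456 + 36864 = 50320 = n. ✓

n = 50320 = 116² + 192² (one valid representation with x ≤ y).


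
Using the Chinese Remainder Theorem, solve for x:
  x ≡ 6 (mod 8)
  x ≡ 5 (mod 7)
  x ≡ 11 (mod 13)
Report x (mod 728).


Moduli 8, 7, 13 are pairwise coprime; by CRT there is a unique solution modulo M = 8 · 7 · 13 = 728.
Solve pairwise, accumulating the modulus:
  Start with x ≡ 6 (mod 8).
  Combine with x ≡ 5 (mod 7): since gcd(8, 7) = 1, we get a unique residue mod 56.
    Write x = 6 + 8·t and substitute into x ≡ 5 (mod 7): 8·t ≡ 5 − 6 = -1 (mod 7).
    Reduce coefficients mod 7: 1·t ≡ 6 (mod 7).
    So t ≡ 6 (mod 7).
    Then x = 6 + 8·6 = 54, valid modulo lcm(8, 7) = 56: x ≡ 54 (mod 56).
  Combine with x ≡ 11 (mod 13): since gcd(56, 13) = 1, we get a unique residue mod 728.
    Write x = 54 + 56·t and substitute into x ≡ 11 (mod 13): 56·t ≡ 11 − 54 = -43 (mod 13).
    Reduce coefficients mod 13: 4·t ≡ 9 (mod 13).
    The inverse of 4 mod 13 is 10 (since 4·10 = 40 = 3·13 + 1), so t ≡ 10·9 = 90 ≡ 12 (mod 13).
    Then x = 54 + 56·12 = 726, valid modulo lcm(56, 13) = 728: x ≡ 726 (mod 728).
Verify: 726 mod 8 = 6 ✓, 726 mod 7 = 5 ✓, 726 mod 13 = 11 ✓.

x ≡ 726 (mod 728).


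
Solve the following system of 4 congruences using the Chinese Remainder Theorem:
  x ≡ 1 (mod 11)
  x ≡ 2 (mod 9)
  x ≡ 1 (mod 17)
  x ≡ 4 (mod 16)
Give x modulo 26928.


Product of moduli M = 11 · 9 · 17 · 16 = 26928.
Merge one congruence at a time:
  Start: x ≡ 1 (mod 11).
  Combine with x ≡ 2 (mod 9); new modulus lcm = 99.
    Write x = 1 + 11·t and substitute into x ≡ 2 (mod 9): 11·t ≡ 2 − 1 = 1 (mod 9).
    Reduce coefficients mod 9: 2·t ≡ 1 (mod 9).
    The inverse of 2 mod 9 is 5 (since 2·5 = 10 = 1·9 + 1), so t ≡ 5·1 = 5 ≡ 5 (mod 9).
    Then x = 1 + 11·5 = 56, valid modulo lcm(11, 9) = 99: x ≡ 56 (mod 99).
  Combine with x ≡ 1 (mod 17); new modulus lcm = 1683.
    Write x = 56 + 99·t and substitute into x ≡ 1 (mod 17): 99·t ≡ 1 − 56 = -55 (mod 17).
    Reduce coefficients mod 17: 14·t ≡ 13 (mod 17).
    The inverse of 14 mod 17 is 11 (since 14·11 = 154 = 9·17 + 1), so t ≡ 11·13 = 143 ≡ 7 (mod 17).
    Then x = 56 + 99·7 = 749, valid modulo lcm(99, 17) = 1683: x ≡ 749 (mod 1683).
  Combine with x ≡ 4 (mod 16); new modulus lcm = 26928.
    Write x = 749 + 1683·t and substitute into x ≡ 4 (mod 16): 1683·t ≡ 4 − 749 = -745 (mod 16).
    Reduce coefficients mod 16: 3·t ≡ 7 (mod 16).
    The inverse of 3 mod 16 is 11 (since 3·11 = 33 = 2·16 + 1), so t ≡ 11·7 = 77 ≡ 13 (mod 16).
    Then x = 749 + 1683·13 = 22628, valid modulo lcm(1683, 16) = 26928: x ≡ 22628 (mod 26928).
Verify against each original: 22628 mod 11 = 1, 22628 mod 9 = 2, 22628 mod 17 = 1, 22628 mod 16 = 4.

x ≡ 22628 (mod 26928).


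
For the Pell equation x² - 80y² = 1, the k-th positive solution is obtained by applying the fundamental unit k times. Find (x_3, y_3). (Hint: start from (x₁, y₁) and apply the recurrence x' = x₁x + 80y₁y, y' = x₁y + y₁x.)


Step 1: Find the fundamental solution (x₁, y₁) of x² - 80y² = 1.
  Expand √80 as a continued fraction. a₀ = ⌊√80⌋ = 8; iterate m_{k+1} = d_k·a_k − m_k, d_{k+1} = (80 − m_{k+1}²)/d_k, a_{k+1} = ⌊(a₀ + m_{k+1})/d_{k+1}⌋ (starting m₀ = 0, d₀ = 1), with convergents p_k = a_k·p_{k-1} + p_{k-2}, q_k = a_k·q_{k-1} + q_{k-2} (p₋₁ = 1, q₋₁ = 0):
  k = 0: a₀ = 8; p₀/q₀ = 8/1; p₀² − 80·q₀² = 64 − 80 = -16.
  k = 1: m = 8, d = 16, a = ⌊(8 + 8)/16⌋ = 1; p/q = (1·8 + 1)/(1·1 + 0) = 9/1; p² − 80·q² = 81 − 80 = 1.
  The first convergent with p² − 80·q² = 1 gives the fundamental solution (x₁, y₁) = (9, 1).
Step 2: Apply the recurrence (x_{n+1}, y_{n+1}) = (x₁x_n + 80y₁y_n, x₁y_n + y₁x_n) repeatedly.
  From (x_1, y_1) = (9, 1): x_2 = 9·9 + 80·1·1 = 161; y_2 = 9·1 + 1·9 = 18.
  From (x_2, y_2) = (161, 18): x_3 = 9·161 + 80·1·18 = 2889; y_3 = 9·18 + 1·161 = 323.
Step 3: Verify x_3² - 80·y_3² = 8346321 - 8346320 = 1 (should be 1). ✓

(x_1, y_1) = (9, 1); (x_3, y_3) = (2889, 323).


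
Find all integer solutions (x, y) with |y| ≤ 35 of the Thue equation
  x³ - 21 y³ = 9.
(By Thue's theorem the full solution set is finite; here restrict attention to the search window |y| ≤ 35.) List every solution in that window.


The equation is x³ - 21y³ = 9. For fixed y, x³ = 21·y³ + 9, so a solution requires the RHS to be a perfect cube.
Strategy: iterate y from -35 to 35, compute RHS = 21·y³ + 9, and check whether it is a (positive or negative) perfect cube.
Check small values of y:
  y = 0: RHS = 9 is not a perfect cube.
  y = 1: RHS = 30 is not a perfect cube.
  y = -1: RHS = -12 is not a perfect cube.
  y = 2: RHS = 177 is not a perfect cube.
  y = -2: RHS = -159 is not a perfect cube.
  y = 3: RHS = 576 is not a perfect cube.
  y = -3: RHS = -558 is not a perfect cube.
Continuing the search up to |y| = 35 finds no solutions either.
No (x, y) in the scanned range satisfies the equation.

No integer solutions with |y| ≤ 35.


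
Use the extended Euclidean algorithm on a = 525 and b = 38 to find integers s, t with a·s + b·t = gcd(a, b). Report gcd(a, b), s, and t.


Euclidean algorithm on (525, 38) — divide until remainder is 0:
  525 = 13 · 38 + 31
  38 = 1 · 31 + 7
  31 = 4 · 7 + 3
  7 = 2 · 3 + 1
  3 = 3 · 1 + 0
gcd(525, 38) = 1.
Track Bezout coefficients alongside the remainders: start with r₀ = 525 = a·1 + b·0 (s = 1, t = 0) and r₁ = 38 = a·0 + b·1 (s = 0, t = 1); each new remainder r_{k+1} = r_{k-1} − q_k·r_k inherits s_{k+1} = s_{k-1} − q_k·s_k, t_{k+1} = t_{k-1} − q_k·t_k, so r_k = a·s_k + b·t_k at every step:
  q = 13: r = 31, s = 1 − 13·0 = 1, t = 0 − 13·1 = -13  (check: 525·1 + 38·(-13) = 31)
  q = 1: r = 7, s = 0 − 1·1 = -1, t = 1 − 1·(-13) = 14  (check: 525·(-1) + 38·14 = 7)
  q = 4: r = 3, s = 1 − 4·(-1) = 5, t = -13 − 4·14 = -69  (check: 525·5 + 38·(-69) = 3)
  q = 2: r = 1, s = -1 − 2·5 = -11, t = 14 − 2·(-69) = 152  (check: 525·(-11) + 38·152 = 1)
The row with r = 1 (the gcd) gives the Bezout coefficients s = -11, t = 152.
Result: 525 · (-11) + 38 · (152) = 1.

gcd(525, 38) = 1; s = -11, t = 152 (check: 525·(-11) + 38·152 = 1).


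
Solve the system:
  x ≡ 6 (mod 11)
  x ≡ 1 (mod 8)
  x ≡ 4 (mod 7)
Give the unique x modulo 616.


Moduli 11, 8, 7 are pairwise coprime; by CRT there is a unique solution modulo M = 11 · 8 · 7 = 616.
Solve pairwise, accumulating the modulus:
  Start with x ≡ 6 (mod 11).
  Combine with x ≡ 1 (mod 8): since gcd(11, 8) = 1, we get a unique residue mod 88.
    Write x = 6 + 11·t and substitute into x ≡ 1 (mod 8): 11·t ≡ 1 − 6 = -5 (mod 8).
    Reduce coefficients mod 8: 3·t ≡ 3 (mod 8).
    The inverse of 3 mod 8 is 3 (since 3·3 = 9 = 1·8 + 1), so t ≡ 3·3 = 9 ≡ 1 (mod 8).
    Then x = 6 + 11·1 = 17, valid modulo lcm(11, 8) = 88: x ≡ 17 (mod 88).
  Combine with x ≡ 4 (mod 7): since gcd(88, 7) = 1, we get a unique residue mod 616.
    Write x = 17 + 88·t and substitute into x ≡ 4 (mod 7): 88·t ≡ 4 − 17 = -13 (mod 7).
    Reduce coefficients mod 7: 4·t ≡ 1 (mod 7).
    The inverse of 4 mod 7 is 2 (since 4·2 = 8 = 1·7 + 1), so t ≡ 2·1 = 2 ≡ 2 (mod 7).
    Then x = 17 + 88·2 = 193, valid modulo lcm(88, 7) = 616: x ≡ 193 (mod 616).
Verify: 193 mod 11 = 6 ✓, 193 mod 8 = 1 ✓, 193 mod 7 = 4 ✓.

x ≡ 193 (mod 616).


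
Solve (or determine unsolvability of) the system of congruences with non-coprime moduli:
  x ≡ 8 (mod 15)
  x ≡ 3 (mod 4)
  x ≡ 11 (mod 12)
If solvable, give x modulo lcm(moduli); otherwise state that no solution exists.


Moduli 15, 4, 12 are not pairwise coprime, so CRT works modulo lcm(m_i) when all pairwise compatibility conditions hold.
Pairwise compatibility: gcd(m_i, m_j) must divide a_i - a_j for every pair.
Merge one congruence at a time:
  Start: x ≡ 8 (mod 15).
  Combine with x ≡ 3 (mod 4): gcd(15, 4) = 1; 3 - 8 = -5, which IS divisible by 1, so compatible.
    Write x = 8 + 15·t and substitute into x ≡ 3 (mod 4): 15·t ≡ 3 − 8 = -5 (mod 4).
    Reduce coefficients mod 4: 3·t ≡ 3 (mod 4).
    The inverse of 3 mod 4 is 3 (since 3·3 = 9 = 2·4 + 1), so t ≡ 3·3 = 9 ≡ 1 (mod 4).
    Then x = 8 + 15·1 = 23, valid modulo lcm(15, 4) = 60: x ≡ 23 (mod 60).
  Combine with x ≡ 11 (mod 12): gcd(60, 12) = 12; 11 - 23 = -12, which IS divisible by 12, so compatible.
    Write x = 23 + 60·t and substitute into x ≡ 11 (mod 12): 60·t ≡ 11 − 23 = -12 (mod 12).
    Divide the congruence (and modulus) by g = 12: 5·t ≡ -1 (mod 1).
    Modulo 1 every t works; take t = 0.
    Then x = 23 + 60·0 = 23, valid modulo lcm(60, 12) = 60: x ≡ 23 (mod 60).
Verify: 23 mod 15 = 8, 23 mod 4 = 3, 23 mod 12 = 11.

x ≡ 23 (mod 60).


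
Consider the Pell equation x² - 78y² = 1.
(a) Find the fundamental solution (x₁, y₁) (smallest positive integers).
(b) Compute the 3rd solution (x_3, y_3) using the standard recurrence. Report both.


Step 1: Find the fundamental solution (x₁, y₁) of x² - 78y² = 1.
  Expand √78 as a continued fraction. a₀ = ⌊√78⌋ = 8; iterate m_{k+1} = d_k·a_k − m_k, d_{k+1} = (78 − m_{k+1}²)/d_k, a_{k+1} = ⌊(a₀ + m_{k+1})/d_{k+1}⌋ (starting m₀ = 0, d₀ = 1), with convergents p_k = a_k·p_{k-1} + p_{k-2}, q_k = a_k·q_{k-1} + q_{k-2} (p₋₁ = 1, q₋₁ = 0):
  k = 0: a₀ = 8; p₀/q₀ = 8/1; p₀² − 78·q₀² = 64 − 78 = -14.
  k = 1: m = 8, d = 14, a = ⌊(8 + 8)/14⌋ = 1; p/q = (1·8 + 1)/(1·1 + 0) = 9/1; p² − 78·q² = 81 − 78 = 3.
  k = 2: m = 6, d = 3, a = ⌊(8 + 6)/3⌋ = 4; p/q = (4·9 + 8)/(4·1 + 1) = 44/5; p² − 78·q² = 1936 − 1950 = -14.
  k = 3: m = 6, d = 14, a = ⌊(8 + 6)/14⌋ = 1; p/q = (1·44 + 9)/(1·5 + 1) = 53/6; p² − 78·q² = 2809 − 2808 = 1.
  The first convergent with p² − 78·q² = 1 gives the fundamental solution (x₁, y₁) = (53, 6).
Step 2: Apply the recurrence (x_{n+1}, y_{n+1}) = (x₁x_n + 78y₁y_n, x₁y_n + y₁x_n) repeatedly.
  From (x_1, y_1) = (53, 6): x_2 = 53·53 + 78·6·6 = 5617; y_2 = 53·6 + 6·53 = 636.
  From (x_2, y_2) = (5617, 636): x_3 = 53·5617 + 78·6·636 = 595349; y_3 = 53·636 + 6·5617 = 67410.
Step 3: Verify x_3² - 78·y_3² = 354440431801 - 354440431800 = 1 (should be 1). ✓

(x_1, y_1) = (53, 6); (x_3, y_3) = (595349, 67410).


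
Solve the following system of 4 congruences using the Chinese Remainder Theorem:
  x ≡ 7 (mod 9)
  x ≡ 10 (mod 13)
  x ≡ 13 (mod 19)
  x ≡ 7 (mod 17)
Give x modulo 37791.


Product of moduli M = 9 · 13 · 19 · 17 = 37791.
Merge one congruence at a time:
  Start: x ≡ 7 (mod 9).
  Combine with x ≡ 10 (mod 13); new modulus lcm = 117.
    Write x = 7 + 9·t and substitute into x ≡ 10 (mod 13): 9·t ≡ 10 − 7 = 3 (mod 13).
    The inverse of 9 mod 13 is 3 (since 9·3 = 27 = 2·13 + 1), so t ≡ 3·3 = 9 ≡ 9 (mod 13).
    Then x = 7 + 9·9 = 88, valid modulo lcm(9, 13) = 117: x ≡ 88 (mod 117).
  Combine with x ≡ 13 (mod 19); new modulus lcm = 2223.
    Write x = 88 + 117·t and substitute into x ≡ 13 (mod 19): 117·t ≡ 13 − 88 = -75 (mod 19).
    Reduce coefficients mod 19: 3·t ≡ 1 (mod 19).
    The inverse of 3 mod 19 is 13 (since 3·13 = 39 = 2·19 + 1), so t ≡ 13·1 = 13 ≡ 13 (mod 19).
    Then x = 88 + 117·13 = 1609, valid modulo lcm(117, 19) = 2223: x ≡ 1609 (mod 2223).
  Combine with x ≡ 7 (mod 17); new modulus lcm = 37791.
    Write x = 1609 + 2223·t and substitute into x ≡ 7 (mod 17): 2223·t ≡ 7 − 1609 = -1602 (mod 17).
    Reduce coefficients mod 17: 13·t ≡ 13 (mod 17).
    The inverse of 13 mod 17 is 4 (since 13·4 = 52 = 3·17 + 1), so t ≡ 4·13 = 52 ≡ 1 (mod 17).
    Then x = 1609 + 2223·1 = 3832, valid modulo lcm(2223, 17) = 37791: x ≡ 3832 (mod 37791).
Verify against each original: 3832 mod 9 = 7, 3832 mod 13 = 10, 3832 mod 19 = 13, 3832 mod 17 = 7.

x ≡ 3832 (mod 37791).


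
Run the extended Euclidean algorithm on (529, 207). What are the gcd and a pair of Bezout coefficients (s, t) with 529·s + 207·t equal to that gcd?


Euclidean algorithm on (529, 207) — divide until remainder is 0:
  529 = 2 · 207 + 115
  207 = 1 · 115 + 92
  115 = 1 · 92 + 23
  92 = 4 · 23 + 0
gcd(529, 207) = 23.
Track Bezout coefficients alongside the remainders: start with r₀ = 529 = a·1 + b·0 (s = 1, t = 0) and r₁ = 207 = a·0 + b·1 (s = 0, t = 1); each new remainder r_{k+1} = r_{k-1} − q_k·r_k inherits s_{k+1} = s_{k-1} − q_k·s_k, t_{k+1} = t_{k-1} − q_k·t_k, so r_k = a·s_k + b·t_k at every step:
  q = 2: r = 115, s = 1 − 2·0 = 1, t = 0 − 2·1 = -2  (check: 529·1 + 207·(-2) = 115)
  q = 1: r = 92, s = 0 − 1·1 = -1, t = 1 − 1·(-2) = 3  (check: 529·(-1) + 207·3 = 92)
  q = 1: r = 23, s = 1 − 1·(-1) = 2, t = -2 − 1·3 = -5  (check: 529·2 + 207·(-5) = 23)
The row with r = 23 (the gcd) gives the Bezout coefficients s = 2, t = -5.
Result: 529 · (2) + 207 · (-5) = 23.

gcd(529, 207) = 23; s = 2, t = -5 (check: 529·2 + 207·(-5) = 23).


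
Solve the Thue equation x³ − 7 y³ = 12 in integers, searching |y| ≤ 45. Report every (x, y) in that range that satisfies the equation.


The equation is x³ - 7y³ = 12. For fixed y, x³ = 7·y³ + 12, so a solution requires the RHS to be a perfect cube.
Strategy: iterate y from -45 to 45, compute RHS = 7·y³ + 12, and check whether it is a (positive or negative) perfect cube.
Check small values of y:
  y = 0: RHS = 12 is not a perfect cube.
  y = 1: RHS = 19 is not a perfect cube.
  y = -1: RHS = 5 is not a perfect cube.
  y = 2: RHS = 68 is not a perfect cube.
  y = -2: RHS = -44 is not a perfect cube.
  y = 3: RHS = 201 is not a perfect cube.
  y = -3: RHS = -177 is not a perfect cube.
Continuing the search up to |y| = 45 finds no solutions either.
No (x, y) in the scanned range satisfies the equation.

No integer solutions with |y| ≤ 45.


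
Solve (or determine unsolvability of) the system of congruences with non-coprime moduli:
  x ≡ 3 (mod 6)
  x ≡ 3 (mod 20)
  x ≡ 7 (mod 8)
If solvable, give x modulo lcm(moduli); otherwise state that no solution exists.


Moduli 6, 20, 8 are not pairwise coprime, so CRT works modulo lcm(m_i) when all pairwise compatibility conditions hold.
Pairwise compatibility: gcd(m_i, m_j) must divide a_i - a_j for every pair.
Merge one congruence at a time:
  Start: x ≡ 3 (mod 6).
  Combine with x ≡ 3 (mod 20): gcd(6, 20) = 2; 3 - 3 = 0, which IS divisible by 2, so compatible.
    Write x = 3 + 6·t and substitute into x ≡ 3 (mod 20): 6·t ≡ 3 − 3 = 0 (mod 20).
    Divide the congruence (and modulus) by g = 2: 3·t ≡ 0 (mod 10).
    The inverse of 3 mod 10 is 7 (since 3·7 = 21 = 2·10 + 1), so t ≡ 7·0 = 0 ≡ 0 (mod 10).
    Then x = 3 + 6·0 = 3, valid modulo lcm(6, 20) = 60: x ≡ 3 (mod 60).
  Combine with x ≡ 7 (mod 8): gcd(60, 8) = 4; 7 - 3 = 4, which IS divisible by 4, so compatible.
    Write x = 3 + 60·t and substitute into x ≡ 7 (mod 8): 60·t ≡ 7 − 3 = 4 (mod 8).
    Divide the congruence (and modulus) by g = 4: 15·t ≡ 1 (mod 2).
    Reduce coefficients mod 2: 1·t ≡ 1 (mod 2).
    So t ≡ 1 (mod 2).
    Then x = 3 + 60·1 = 63, valid modulo lcm(60, 8) = 120: x ≡ 63 (mod 120).
Verify: 63 mod 6 = 3, 63 mod 20 = 3, 63 mod 8 = 7.

x ≡ 63 (mod 120).


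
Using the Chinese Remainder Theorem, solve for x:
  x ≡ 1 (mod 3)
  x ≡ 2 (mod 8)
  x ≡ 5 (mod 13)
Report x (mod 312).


Moduli 3, 8, 13 are pairwise coprime; by CRT there is a unique solution modulo M = 3 · 8 · 13 = 312.
Solve pairwise, accumulating the modulus:
  Start with x ≡ 1 (mod 3).
  Combine with x ≡ 2 (mod 8): since gcd(3, 8) = 1, we get a unique residue mod 24.
    Write x = 1 + 3·t and substitute into x ≡ 2 (mod 8): 3·t ≡ 2 − 1 = 1 (mod 8).
    The inverse of 3 mod 8 is 3 (since 3·3 = 9 = 1·8 + 1), so t ≡ 3·1 = 3 ≡ 3 (mod 8).
    Then x = 1 + 3·3 = 10, valid modulo lcm(3, 8) = 24: x ≡ 10 (mod 24).
  Combine with x ≡ 5 (mod 13): since gcd(24, 13) = 1, we get a unique residue mod 312.
    Write x = 10 + 24·t and substitute into x ≡ 5 (mod 13): 24·t ≡ 5 − 10 = -5 (mod 13).
    Reduce coefficients mod 13: 11·t ≡ 8 (mod 13).
    The inverse of 11 mod 13 is 6 (since 11·6 = 66 = 5·13 + 1), so t ≡ 6·8 = 48 ≡ 9 (mod 13).
    Then x = 10 + 24·9 = 226, valid modulo lcm(24, 13) = 312: x ≡ 226 (mod 312).
Verify: 226 mod 3 = 1 ✓, 226 mod 8 = 2 ✓, 226 mod 13 = 5 ✓.

x ≡ 226 (mod 312).


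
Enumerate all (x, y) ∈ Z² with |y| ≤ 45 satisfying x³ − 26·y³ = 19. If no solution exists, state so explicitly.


The equation is x³ - 26y³ = 19. For fixed y, x³ = 26·y³ + 19, so a solution requires the RHS to be a perfect cube.
Strategy: iterate y from -45 to 45, compute RHS = 26·y³ + 19, and check whether it is a (positive or negative) perfect cube.
Check small values of y:
  y = 0: RHS = 19 is not a perfect cube.
  y = 1: RHS = 45 is not a perfect cube.
  y = -1: RHS = -7 is not a perfect cube.
  y = 2: RHS = 227 is not a perfect cube.
  y = -2: RHS = -189 is not a perfect cube.
  y = 3: RHS = 721 is not a perfect cube.
  y = -3: RHS = -683 is not a perfect cube.
Continuing the search up to |y| = 45 finds no solutions either.
No (x, y) in the scanned range satisfies the equation.

No integer solutions with |y| ≤ 45.


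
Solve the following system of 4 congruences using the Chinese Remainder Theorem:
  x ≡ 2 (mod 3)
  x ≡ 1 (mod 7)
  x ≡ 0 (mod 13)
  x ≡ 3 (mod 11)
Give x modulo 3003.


Product of moduli M = 3 · 7 · 13 · 11 = 3003.
Merge one congruence at a time:
  Start: x ≡ 2 (mod 3).
  Combine with x ≡ 1 (mod 7); new modulus lcm = 21.
    Write x = 2 + 3·t and substitute into x ≡ 1 (mod 7): 3·t ≡ 1 − 2 = -1 (mod 7).
    Reduce coefficients mod 7: 3·t ≡ 6 (mod 7).
    The inverse of 3 mod 7 is 5 (since 3·5 = 15 = 2·7 + 1), so t ≡ 5·6 = 30 ≡ 2 (mod 7).
    Then x = 2 + 3·2 = 8, valid modulo lcm(3, 7) = 21: x ≡ 8 (mod 21).
  Combine with x ≡ 0 (mod 13); new modulus lcm = 273.
    Write x = 8 + 21·t and substitute into x ≡ 0 (mod 13): 21·t ≡ 0 − 8 = -8 (mod 13).
    Reduce coefficients mod 13: 8·t ≡ 5 (mod 13).
    The inverse of 8 mod 13 is 5 (since 8·5 = 40 = 3·13 + 1), so t ≡ 5·5 = 25 ≡ 12 (mod 13).
    Then x = 8 + 21·12 = 260, valid modulo lcm(21, 13) = 273: x ≡ 260 (mod 273).
  Combine with x ≡ 3 (mod 11); new modulus lcm = 3003.
    Write x = 260 + 273·t and substitute into x ≡ 3 (mod 11): 273·t ≡ 3 − 260 = -257 (mod 11).
    Reduce coefficients mod 11: 9·t ≡ 7 (mod 11).
    The inverse of 9 mod 11 is 5 (since 9·5 = 45 = 4·11 + 1), so t ≡ 5·7 = 35 ≡ 2 (mod 11).
    Then x = 260 + 273·2 = 806, valid modulo lcm(273, 11) = 3003: x ≡ 806 (mod 3003).
Verify against each original: 806 mod 3 = 2, 806 mod 7 = 1, 806 mod 13 = 0, 806 mod 11 = 3.

x ≡ 806 (mod 3003).


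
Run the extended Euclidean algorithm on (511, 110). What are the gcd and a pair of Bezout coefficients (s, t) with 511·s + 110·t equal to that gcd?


Euclidean algorithm on (511, 110) — divide until remainder is 0:
  511 = 4 · 110 + 71
  110 = 1 · 71 + 39
  71 = 1 · 39 + 32
  39 = 1 · 32 + 7
  32 = 4 · 7 + 4
  7 = 1 · 4 + 3
  4 = 1 · 3 + 1
  3 = 3 · 1 + 0
gcd(511, 110) = 1.
Track Bezout coefficients alongside the remainders: start with r₀ = 511 = a·1 + b·0 (s = 1, t = 0) and r₁ = 110 = a·0 + b·1 (s = 0, t = 1); each new remainder r_{k+1} = r_{k-1} − q_k·r_k inherits s_{k+1} = s_{k-1} − q_k·s_k, t_{k+1} = t_{k-1} − q_k·t_k, so r_k = a·s_k + b·t_k at every step:
  q = 4: r = 71, s = 1 − 4·0 = 1, t = 0 − 4·1 = -4  (check: 511·1 + 110·(-4) = 71)
  q = 1: r = 39, s = 0 − 1·1 = -1, t = 1 − 1·(-4) = 5  (check: 511·(-1) + 110·5 = 39)
  q = 1: r = 32, s = 1 − 1·(-1) = 2, t = -4 − 1·5 = -9  (check: 511·2 + 110·(-9) = 32)
  q = 1: r = 7, s = -1 − 1·2 = -3, t = 5 − 1·(-9) = 14  (check: 511·(-3) + 110·14 = 7)
  q = 4: r = 4, s = 2 − 4·(-3) = 14, t = -9 − 4·14 = -65  (check: 511·14 + 110·(-65) = 4)
  q = 1: r = 3, s = -3 − 1·14 = -17, t = 14 − 1·(-65) = 79  (check: 511·(-17) + 110·79 = 3)
  q = 1: r = 1, s = 14 − 1·(-17) = 31, t = -65 − 1·79 = -144  (check: 511·31 + 110·(-144) = 1)
The row with r = 1 (the gcd) gives the Bezout coefficients s = 31, t = -144.
Result: 511 · (31) + 110 · (-144) = 1.

gcd(511, 110) = 1; s = 31, t = -144 (check: 511·31 + 110·(-144) = 1).


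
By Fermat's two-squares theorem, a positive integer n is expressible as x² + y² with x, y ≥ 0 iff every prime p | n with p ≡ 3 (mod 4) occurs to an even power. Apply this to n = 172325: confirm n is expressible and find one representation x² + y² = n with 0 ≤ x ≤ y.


Step 1: Factor n = 172325 = 5^2 · 61 · 113.
Step 2: Check the mod-4 condition on each prime factor: 5 ≡ 1 (mod 4), exponent 2; 61 ≡ 1 (mod 4), exponent 1; 113 ≡ 1 (mod 4), exponent 1.
All primes ≡ 3 (mod 4) appear to even exponent (or don't appear), so by the two-squares theorem n IS expressible as a sum of two squares.
Step 3: Build a representation. Group n = k² · m with k = 5 and m = 61 · 113 = 6893 (a product of primes ≡ 1 (mod 4)); a representation of m scales to one of n via (k·x)² + (k·y)² = k²(x² + y²). Each prime p ≡ 1 (mod 4) is itself a sum of two squares; find a² by testing p − a² for a perfect square:
  61: 61 − 1² = 60, 61 − 2² = 57, 61 − 3² = 52, 61 − 4² = 45, 61 − 5² = 36 = 6² ⇒ 61 = 5² + 6².
  113: 113 − 1² = 112, 113 − 2² = 109, 113 − 3² = 104, 113 − 4² = 97, 113 − 5² = 88, 113 − 6² = 77, 113 − 7² = 64 = 8² ⇒ 113 = 7² + 8².
  Combine using the Brahmagupta–Fibonacci identity (a² + b²)(c² + d²) = (ac − bd)² + (ad + bc)² = (ac + bd)² + (ad − bc)²:
  61 · 113 = 6893: from (5² + 6²)(7² + 8²), take (5·7 − 6·8, 5·8 + 6·7) = (35 − 48, 40 + 42) = (-13, 82); dropping signs (only squares matter) gives (13, 82); check 13² + 82² = 169 + 6724 = 6893 ✓.
  Scale by k = 5: (5·13, 5·82) = (65, 410).
Step 4: Order so x ≤ y and verify: 65² + 410² = 4225 + 168100 = 172325 = n. ✓

n = 172325 = 65² + 410² (one valid representation with x ≤ y).


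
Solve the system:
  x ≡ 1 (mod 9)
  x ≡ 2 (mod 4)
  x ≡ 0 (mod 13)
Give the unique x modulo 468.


Moduli 9, 4, 13 are pairwise coprime; by CRT there is a unique solution modulo M = 9 · 4 · 13 = 468.
Solve pairwise, accumulating the modulus:
  Start with x ≡ 1 (mod 9).
  Combine with x ≡ 2 (mod 4): since gcd(9, 4) = 1, we get a unique residue mod 36.
    Write x = 1 + 9·t and substitute into x ≡ 2 (mod 4): 9·t ≡ 2 − 1 = 1 (mod 4).
    Reduce coefficients mod 4: 1·t ≡ 1 (mod 4).
    So t ≡ 1 (mod 4).
    Then x = 1 + 9·1 = 10, valid modulo lcm(9, 4) = 36: x ≡ 10 (mod 36).
  Combine with x ≡ 0 (mod 13): since gcd(36, 13) = 1, we get a unique residue mod 468.
    Write x = 10 + 36·t and substitute into x ≡ 0 (mod 13): 36·t ≡ 0 − 10 = -10 (mod 13).
    Reduce coefficients mod 13: 10·t ≡ 3 (mod 13).
    The inverse of 10 mod 13 is 4 (since 10·4 = 40 = 3·13 + 1), so t ≡ 4·3 = 12 ≡ 12 (mod 13).
    Then x = 10 + 36·12 = 442, valid modulo lcm(36, 13) = 468: x ≡ 442 (mod 468).
Verify: 442 mod 9 = 1 ✓, 442 mod 4 = 2 ✓, 442 mod 13 = 0 ✓.

x ≡ 442 (mod 468).


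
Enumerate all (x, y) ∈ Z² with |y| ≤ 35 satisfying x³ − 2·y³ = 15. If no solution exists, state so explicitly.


The equation is x³ - 2y³ = 15. For fixed y, x³ = 2·y³ + 15, so a solution requires the RHS to be a perfect cube.
Strategy: iterate y from -35 to 35, compute RHS = 2·y³ + 15, and check whether it is a (positive or negative) perfect cube.
Check small values of y:
  y = 0: RHS = 15 is not a perfect cube.
  y = 1: RHS = 17 is not a perfect cube.
  y = -1: RHS = 13 is not a perfect cube.
  y = 2: RHS = 31 is not a perfect cube.
  y = -2: RHS = -1 = (-1)³ ⇒ x = -1 works.
  y = 3: RHS = 69 is not a perfect cube.
  y = -3: RHS = -39 is not a perfect cube.
Continuing the search up to |y| = 35 finds no further solutions beyond those listed.
Collected solutions: (-1, -2).

Solutions (with |y| ≤ 35): (-1, -2).


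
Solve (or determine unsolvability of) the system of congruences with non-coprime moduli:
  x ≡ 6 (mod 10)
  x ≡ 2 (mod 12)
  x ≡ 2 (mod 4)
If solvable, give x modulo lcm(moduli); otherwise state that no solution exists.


Moduli 10, 12, 4 are not pairwise coprime, so CRT works modulo lcm(m_i) when all pairwise compatibility conditions hold.
Pairwise compatibility: gcd(m_i, m_j) must divide a_i - a_j for every pair.
Merge one congruence at a time:
  Start: x ≡ 6 (mod 10).
  Combine with x ≡ 2 (mod 12): gcd(10, 12) = 2; 2 - 6 = -4, which IS divisible by 2, so compatible.
    Write x = 6 + 10·t and substitute into x ≡ 2 (mod 12): 10·t ≡ 2 − 6 = -4 (mod 12).
    Divide the congruence (and modulus) by g = 2: 5·t ≡ -2 (mod 6).
    Reduce coefficients mod 6: 5·t ≡ 4 (mod 6).
    The inverse of 5 mod 6 is 5 (since 5·5 = 25 = 4·6 + 1), so t ≡ 5·4 = 20 ≡ 2 (mod 6).
    Then x = 6 + 10·2 = 26, valid modulo lcm(10, 12) = 60: x ≡ 26 (mod 60).
  Combine with x ≡ 2 (mod 4): gcd(60, 4) = 4; 2 - 26 = -24, which IS divisible by 4, so compatible.
    Write x = 26 + 60·t and substitute into x ≡ 2 (mod 4): 60·t ≡ 2 − 26 = -24 (mod 4).
    Divide the congruence (and modulus) by g = 4: 15·t ≡ -6 (mod 1).
    Modulo 1 every t works; take t = 0.
    Then x = 26 + 60·0 = 26, valid modulo lcm(60, 4) = 60: x ≡ 26 (mod 60).
Verify: 26 mod 10 = 6, 26 mod 12 = 2, 26 mod 4 = 2.

x ≡ 26 (mod 60).


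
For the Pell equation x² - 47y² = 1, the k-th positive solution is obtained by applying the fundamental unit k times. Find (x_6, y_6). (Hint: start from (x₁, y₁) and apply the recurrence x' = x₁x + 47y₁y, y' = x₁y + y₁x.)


Step 1: Find the fundamental solution (x₁, y₁) of x² - 47y² = 1.
  Expand √47 as a continued fraction. a₀ = ⌊√47⌋ = 6; iterate m_{k+1} = d_k·a_k − m_k, d_{k+1} = (47 − m_{k+1}²)/d_k, a_{k+1} = ⌊(a₀ + m_{k+1})/d_{k+1}⌋ (starting m₀ = 0, d₀ = 1), with convergents p_k = a_k·p_{k-1} + p_{k-2}, q_k = a_k·q_{k-1} + q_{k-2} (p₋₁ = 1, q₋₁ = 0):
  k = 0: a₀ = 6; p₀/q₀ = 6/1; p₀² − 47·q₀² = 36 − 47 = -11.
  k = 1: m = 6, d = 11, a = ⌊(6 + 6)/11⌋ = 1; p/q = (1·6 + 1)/(1·1 + 0) = 7/1; p² − 47·q² = 49 − 47 = 2.
  k = 2: m = 5, d = 2, a = ⌊(6 + 5)/2⌋ = 5; p/q = (5·7 + 6)/(5·1 + 1) = 41/6; p² − 47·q² = 1681 − 1692 = -11.
  k = 3: m = 5, d = 11, a = ⌊(6 + 5)/11⌋ = 1; p/q = (1·41 + 7)/(1·6 + 1) = 48/7; p² − 47·q² = 2304 − 2303 = 1.
  The first convergent with p² − 47·q² = 1 gives the fundamental solution (x₁, y₁) = (48, 7).
Step 2: Apply the recurrence (x_{n+1}, y_{n+1}) = (x₁x_n + 47y₁y_n, x₁y_n + y₁x_n) repeatedly.
  From (x_1, y_1) = (48, 7): x_2 = 48·48 + 47·7·7 = 4607; y_2 = 48·7 + 7·48 = 672.
  From (x_2, y_2) = (4607, 672): x_3 = 48·4607 + 47·7·672 = 442224; y_3 = 48·672 + 7·4607 = 64505.
  From (x_3, y_3) = (442224, 64505): x_4 = 48·442224 + 47·7·64505 = 42448897; y_4 = 48·64505 + 7·442224 = 6191808.
  From (x_4, y_4) = (42448897, 6191808): x_5 = 48·42448897 + 47·7·6191808 = 4074651888; y_5 = 48·6191808 + 7·42448897 = 594349063.
  From (x_5, y_5) = (4074651888, 594349063): x_6 = 48·4074651888 + 47·7·594349063 = 391124132351; y_6 = 48·594349063 + 7·4074651888 = 57051318240.
Step 3: Verify x_6² - 47·y_6² = 152978086907322564787201 - 152978086907322564787200 = 1 (should be 1). ✓

(x_1, y_1) = (48, 7); (x_6, y_6) = (391124132351, 57051318240).


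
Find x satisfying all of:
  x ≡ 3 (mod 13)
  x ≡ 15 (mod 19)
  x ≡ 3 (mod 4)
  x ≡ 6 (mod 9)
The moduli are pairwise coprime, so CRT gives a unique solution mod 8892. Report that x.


Product of moduli M = 13 · 19 · 4 · 9 = 8892.
Merge one congruence at a time:
  Start: x ≡ 3 (mod 13).
  Combine with x ≡ 15 (mod 19); new modulus lcm = 247.
    Write x = 3 + 13·t and substitute into x ≡ 15 (mod 19): 13·t ≡ 15 − 3 = 12 (mod 19).
    The inverse of 13 mod 19 is 3 (since 13·3 = 39 = 2·19 + 1), so t ≡ 3·12 = 36 ≡ 17 (mod 19).
    Then x = 3 + 13·17 = 224, valid modulo lcm(13, 19) = 247: x ≡ 224 (mod 247).
  Combine with x ≡ 3 (mod 4); new modulus lcm = 988.
    Write x = 224 + 247·t and substitute into x ≡ 3 (mod 4): 247·t ≡ 3 − 224 = -221 (mod 4).
    Reduce coefficients mod 4: 3·t ≡ 3 (mod 4).
    The inverse of 3 mod 4 is 3 (since 3·3 = 9 = 2·4 + 1), so t ≡ 3·3 = 9 ≡ 1 (mod 4).
    Then x = 224 + 247·1 = 471, valid modulo lcm(247, 4) = 988: x ≡ 471 (mod 988).
  Combine with x ≡ 6 (mod 9); new modulus lcm = 8892.
    Write x = 471 + 988·t and substitute into x ≡ 6 (mod 9): 988·t ≡ 6 − 471 = -465 (mod 9).
    Reduce coefficients mod 9: 7·t ≡ 3 (mod 9).
    The inverse of 7 mod 9 is 4 (since 7·4 = 28 = 3·9 + 1), so t ≡ 4·3 = 12 ≡ 3 (mod 9).
    Then x = 471 + 988·3 = 3435, valid modulo lcm(988, 9) = 8892: x ≡ 3435 (mod 8892).
Verify against each original: 3435 mod 13 = 3, 3435 mod 19 = 15, 3435 mod 4 = 3, 3435 mod 9 = 6.

x ≡ 3435 (mod 8892).


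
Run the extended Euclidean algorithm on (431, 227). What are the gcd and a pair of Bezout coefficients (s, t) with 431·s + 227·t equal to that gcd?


Euclidean algorithm on (431, 227) — divide until remainder is 0:
  431 = 1 · 227 + 204
  227 = 1 · 204 + 23
  204 = 8 · 23 + 20
  23 = 1 · 20 + 3
  20 = 6 · 3 + 2
  3 = 1 · 2 + 1
  2 = 2 · 1 + 0
gcd(431, 227) = 1.
Track Bezout coefficients alongside the remainders: start with r₀ = 431 = a·1 + b·0 (s = 1, t = 0) and r₁ = 227 = a·0 + b·1 (s = 0, t = 1); each new remainder r_{k+1} = r_{k-1} − q_k·r_k inherits s_{k+1} = s_{k-1} − q_k·s_k, t_{k+1} = t_{k-1} − q_k·t_k, so r_k = a·s_k + b·t_k at every step:
  q = 1: r = 204, s = 1 − 1·0 = 1, t = 0 − 1·1 = -1  (check: 431·1 + 227·(-1) = 204)
  q = 1: r = 23, s = 0 − 1·1 = -1, t = 1 − 1·(-1) = 2  (check: 431·(-1) + 227·2 = 23)
  q = 8: r = 20, s = 1 − 8·(-1) = 9, t = -1 − 8·2 = -17  (check: 431·9 + 227·(-17) = 20)
  q = 1: r = 3, s = -1 − 1·9 = -10, t = 2 − 1·(-17) = 19  (check: 431·(-10) + 227·19 = 3)
  q = 6: r = 2, s = 9 − 6·(-10) = 69, t = -17 − 6·19 = -131  (check: 431·69 + 227·(-131) = 2)
  q = 1: r = 1, s = -10 − 1·69 = -79, t = 19 − 1·(-131) = 150  (check: 431·(-79) + 227·150 = 1)
The row with r = 1 (the gcd) gives the Bezout coefficients s = -79, t = 150.
Result: 431 · (-79) + 227 · (150) = 1.

gcd(431, 227) = 1; s = -79, t = 150 (check: 431·(-79) + 227·150 = 1).


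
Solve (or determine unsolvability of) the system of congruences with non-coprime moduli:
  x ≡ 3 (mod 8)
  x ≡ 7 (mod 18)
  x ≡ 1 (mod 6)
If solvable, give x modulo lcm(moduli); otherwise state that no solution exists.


Moduli 8, 18, 6 are not pairwise coprime, so CRT works modulo lcm(m_i) when all pairwise compatibility conditions hold.
Pairwise compatibility: gcd(m_i, m_j) must divide a_i - a_j for every pair.
Merge one congruence at a time:
  Start: x ≡ 3 (mod 8).
  Combine with x ≡ 7 (mod 18): gcd(8, 18) = 2; 7 - 3 = 4, which IS divisible by 2, so compatible.
    Write x = 3 + 8·t and substitute into x ≡ 7 (mod 18): 8·t ≡ 7 − 3 = 4 (mod 18).
    Divide the congruence (and modulus) by g = 2: 4·t ≡ 2 (mod 9).
    The inverse of 4 mod 9 is 7 (since 4·7 = 28 = 3·9 + 1), so t ≡ 7·2 = 14 ≡ 5 (mod 9).
    Then x = 3 + 8·5 = 43, valid modulo lcm(8, 18) = 72: x ≡ 43 (mod 72).
  Combine with x ≡ 1 (mod 6): gcd(72, 6) = 6; 1 - 43 = -42, which IS divisible by 6, so compatible.
    Write x = 43 + 72·t and substitute into x ≡ 1 (mod 6): 72·t ≡ 1 − 43 = -42 (mod 6).
    Divide the congruence (and modulus) by g = 6: 12·t ≡ -7 (mod 1).
    Modulo 1 every t works; take t = 0.
    Then x = 43 + 72·0 = 43, valid modulo lcm(72, 6) = 72: x ≡ 43 (mod 72).
Verify: 43 mod 8 = 3, 43 mod 18 = 7, 43 mod 6 = 1.

x ≡ 43 (mod 72).


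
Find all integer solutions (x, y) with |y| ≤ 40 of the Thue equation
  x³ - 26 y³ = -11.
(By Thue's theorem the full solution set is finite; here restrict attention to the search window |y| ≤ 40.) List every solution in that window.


The equation is x³ - 26y³ = -11. For fixed y, x³ = 26·y³ − 11, so a solution requires the RHS to be a perfect cube.
Strategy: iterate y from -40 to 40, compute RHS = 26·y³ − 11, and check whether it is a (positive or negative) perfect cube.
Check small values of y:
  y = 0: RHS = -11 is not a perfect cube.
  y = 1: RHS = 15 is not a perfect cube.
  y = -1: RHS = -37 is not a perfect cube.
  y = 2: RHS = 197 is not a perfect cube.
  y = -2: RHS = -219 is not a perfect cube.
  y = 3: RHS = 691 is not a perfect cube.
  y = -3: RHS = -713 is not a perfect cube.
Continuing the search up to |y| = 40 finds no solutions either.
No (x, y) in the scanned range satisfies the equation.

No integer solutions with |y| ≤ 40.


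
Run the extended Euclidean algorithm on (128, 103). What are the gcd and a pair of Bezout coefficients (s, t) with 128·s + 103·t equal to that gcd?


Euclidean algorithm on (128, 103) — divide until remainder is 0:
  128 = 1 · 103 + 25
  103 = 4 · 25 + 3
  25 = 8 · 3 + 1
  3 = 3 · 1 + 0
gcd(128, 103) = 1.
Track Bezout coefficients alongside the remainders: start with r₀ = 128 = a·1 + b·0 (s = 1, t = 0) and r₁ = 103 = a·0 + b·1 (s = 0, t = 1); each new remainder r_{k+1} = r_{k-1} − q_k·r_k inherits s_{k+1} = s_{k-1} − q_k·s_k, t_{k+1} = t_{k-1} − q_k·t_k, so r_k = a·s_k + b·t_k at every step:
  q = 1: r = 25, s = 1 − 1·0 = 1, t = 0 − 1·1 = -1  (check: 128·1 + 103·(-1) = 25)
  q = 4: r = 3, s = 0 − 4·1 = -4, t = 1 − 4·(-1) = 5  (check: 128·(-4) + 103·5 = 3)
  q = 8: r = 1, s = 1 − 8·(-4) = 33, t = -1 − 8·5 = -41  (check: 128·33 + 103·(-41) = 1)
The row with r = 1 (the gcd) gives the Bezout coefficients s = 33, t = -41.
Result: 128 · (33) + 103 · (-41) = 1.

gcd(128, 103) = 1; s = 33, t = -41 (check: 128·33 + 103·(-41) = 1).
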